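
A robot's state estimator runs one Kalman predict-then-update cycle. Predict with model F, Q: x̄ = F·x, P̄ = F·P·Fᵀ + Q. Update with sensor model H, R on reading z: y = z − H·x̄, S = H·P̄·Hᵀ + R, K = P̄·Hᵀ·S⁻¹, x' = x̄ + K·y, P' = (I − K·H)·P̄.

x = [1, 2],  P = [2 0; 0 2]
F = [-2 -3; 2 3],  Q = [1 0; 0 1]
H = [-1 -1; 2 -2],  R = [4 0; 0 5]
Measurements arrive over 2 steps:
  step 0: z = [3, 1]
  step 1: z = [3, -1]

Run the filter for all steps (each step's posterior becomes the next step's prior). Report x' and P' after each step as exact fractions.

step 0: x̄ = F·x = [-8, 8]
step 0: P̄ = F·P·Fᵀ + Q = [27 -26; -26 27]
step 0: y = z − H·x̄ = [3, 33]
step 0: S = H·P̄·Hᵀ + R = [6 0; 0 429]
step 0: K = P̄·Hᵀ·S⁻¹ = [-1/6 106/429; -1/6 -106/429]
step 0: x' = x̄ + K·y = [-9/26, -17/26]
step 0: P' = (I − K·H)·P̄ = [551/858 7/286; 7/286 551/858]
step 1: x̄ = F·x = [69/26, -69/26]
step 1: P̄ = F·P·Fᵀ + Q = [8273/858 -7415/858; -7415/858 8273/858]
step 1: y = z − H·x̄ = [3, -151/13]
step 1: S = H·P̄·Hᵀ + R = [6 0; 0 64897/429]
step 1: K = P̄·Hᵀ·S⁻¹ = [-1/6 15688/64897; -1/6 -15688/64897]
step 1: x' = x̄ + K·y = [-42444/64897, -22453/64897]
step 1: P' = (I − K·H)·P̄ = [123727/194691 6067/194691; 6067/194691 123727/194691]

step 0: x' = [-9/26, -17/26], P' = [551/858 7/286; 7/286 551/858]
step 1: x' = [-42444/64897, -22453/64897], P' = [123727/194691 6067/194691; 6067/194691 123727/194691]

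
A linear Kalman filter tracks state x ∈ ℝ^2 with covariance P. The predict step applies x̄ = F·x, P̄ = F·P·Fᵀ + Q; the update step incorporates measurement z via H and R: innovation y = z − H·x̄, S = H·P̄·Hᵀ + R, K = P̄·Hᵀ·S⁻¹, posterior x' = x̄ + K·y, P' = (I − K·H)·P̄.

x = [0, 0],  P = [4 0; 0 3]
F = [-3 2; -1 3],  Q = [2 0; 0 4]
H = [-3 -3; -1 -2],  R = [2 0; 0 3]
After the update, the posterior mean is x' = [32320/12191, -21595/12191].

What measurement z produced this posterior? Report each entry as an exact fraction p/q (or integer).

z = [-3, 2]

x̄ = F·x = [0, 0]
P̄ = F·P·Fᵀ + Q = [50 30; 30 35]
S = H·P̄·Hᵀ + R = [1307 630; 630 313]
K = P̄·Hᵀ·S⁻¹ = [-5820/12191 7430/12191; 1965/12191 -7850/12191]
x' − x̄ = [32320/12191, -21595/12191] = K·y
y = (KᵀK)⁻¹·Kᵀ·(x' − x̄) = [-3, 2]
z = y + H·x̄ = [-3, 2] + [0, 0] = [-3, 2]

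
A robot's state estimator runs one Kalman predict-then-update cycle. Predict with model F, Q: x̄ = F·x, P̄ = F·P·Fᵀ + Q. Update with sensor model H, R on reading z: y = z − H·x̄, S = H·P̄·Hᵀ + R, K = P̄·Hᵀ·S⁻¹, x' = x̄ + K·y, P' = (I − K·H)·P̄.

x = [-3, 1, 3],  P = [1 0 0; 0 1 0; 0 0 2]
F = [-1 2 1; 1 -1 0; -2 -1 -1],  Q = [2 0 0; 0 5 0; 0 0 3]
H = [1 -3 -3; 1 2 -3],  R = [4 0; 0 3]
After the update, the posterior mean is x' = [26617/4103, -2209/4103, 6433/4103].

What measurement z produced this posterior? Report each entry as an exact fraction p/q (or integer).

x̄ = F·x = [8, -4, 2]
P̄ = F·P·Fᵀ + Q = [9 -3 -2; -3 7 -1; -2 -1 10]
S = H·P̄·Hᵀ + R = [178 69; 69 142]
K = P̄·Hᵀ·S⁻¹ = [2787/20515 -54/20515; -3948/20515 3941/20515; -1772/20515 -4051/20515]
x' − x̄ = [-6207/4103, 14203/4103, -1773/4103] = K·y
y = (KᵀK)⁻¹·Kᵀ·(x' − x̄) = [-11, 7]
z = y + H·x̄ = [-11, 7] + [14, -6] = [3, 1]

z = [3, 1]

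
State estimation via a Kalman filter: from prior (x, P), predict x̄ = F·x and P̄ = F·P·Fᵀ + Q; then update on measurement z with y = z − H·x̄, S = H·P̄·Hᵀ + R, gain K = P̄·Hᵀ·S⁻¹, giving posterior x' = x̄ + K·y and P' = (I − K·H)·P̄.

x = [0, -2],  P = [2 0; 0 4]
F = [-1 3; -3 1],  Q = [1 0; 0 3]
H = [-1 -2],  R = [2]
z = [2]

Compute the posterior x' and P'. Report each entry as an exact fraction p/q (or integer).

x' = [-226/71, 118/213]
P' = [894/71 -422/71; -422/71 701/213]

x̄ = F·x = [-6, -2]
P̄ = F·P·Fᵀ + Q = [39 18; 18 25]
y = z − H·x̄ = [-8]
S = H·P̄·Hᵀ + R = [213]
K = P̄·Hᵀ·S⁻¹ = [-25/71; -68/213]
x' = x̄ + K·y = [-226/71, 118/213]
P' = (I − K·H)·P̄ = [894/71 -422/71; -422/71 701/213]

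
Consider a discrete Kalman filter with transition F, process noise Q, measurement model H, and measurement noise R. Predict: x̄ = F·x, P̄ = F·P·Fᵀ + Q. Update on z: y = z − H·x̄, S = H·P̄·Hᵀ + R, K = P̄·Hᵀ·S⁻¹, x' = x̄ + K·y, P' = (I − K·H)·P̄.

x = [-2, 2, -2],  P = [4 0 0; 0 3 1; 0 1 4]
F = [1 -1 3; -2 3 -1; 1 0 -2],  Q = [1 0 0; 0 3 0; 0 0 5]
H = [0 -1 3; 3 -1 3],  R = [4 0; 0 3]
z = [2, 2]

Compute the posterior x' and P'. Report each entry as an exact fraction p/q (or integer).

x' = [-7791/47980, 98791/47980, 67637/47980]
P' = [73011/95960 -19731/95960 -48177/95960; -19731/95960 1106331/95960 364137/95960; -48177/95960 364137/95960 161699/95960]

x̄ = F·x = [-10, 12, 2]
P̄ = F·P·Fᵀ + Q = [38 -19 -18; -19 44 -6; -18 -6 25]
y = z − H·x̄ = [8, 38]
S = H·P̄·Hᵀ + R = [309 200; 200 440]
K = P̄·Hᵀ·S⁻¹ = [-780/2399 31411/95960; -87/2399 -24371/95960; 756/2399 -7857/95960]
x' = x̄ + K·y = [-7791/47980, 98791/47980, 67637/47980]
P' = (I − K·H)·P̄ = [73011/95960 -19731/95960 -48177/95960; -19731/95960 1106331/95960 364137/95960; -48177/95960 364137/95960 161699/95960]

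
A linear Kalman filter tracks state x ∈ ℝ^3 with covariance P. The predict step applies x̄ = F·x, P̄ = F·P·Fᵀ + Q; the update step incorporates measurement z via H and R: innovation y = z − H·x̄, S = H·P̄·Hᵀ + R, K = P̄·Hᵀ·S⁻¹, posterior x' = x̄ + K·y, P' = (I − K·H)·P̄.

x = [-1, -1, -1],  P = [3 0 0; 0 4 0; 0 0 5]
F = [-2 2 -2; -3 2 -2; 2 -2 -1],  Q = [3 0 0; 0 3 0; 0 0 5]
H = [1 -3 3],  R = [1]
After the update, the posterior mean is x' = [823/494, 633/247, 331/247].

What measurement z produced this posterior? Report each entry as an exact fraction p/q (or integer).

z = [-2]

x̄ = F·x = [2, 3, 1]
P̄ = F·P·Fᵀ + Q = [51 54 -18; 54 66 -24; -18 -24 38]
S = H·P̄·Hᵀ + R = [988]
K = P̄·Hᵀ·S⁻¹ = [-165/988; -54/247; 42/247]
x' − x̄ = [-165/494, -108/247, 84/247] = K·y
y = (KᵀK)⁻¹·Kᵀ·(x' − x̄) = [2]
z = y + H·x̄ = [2] + [-4] = [-2]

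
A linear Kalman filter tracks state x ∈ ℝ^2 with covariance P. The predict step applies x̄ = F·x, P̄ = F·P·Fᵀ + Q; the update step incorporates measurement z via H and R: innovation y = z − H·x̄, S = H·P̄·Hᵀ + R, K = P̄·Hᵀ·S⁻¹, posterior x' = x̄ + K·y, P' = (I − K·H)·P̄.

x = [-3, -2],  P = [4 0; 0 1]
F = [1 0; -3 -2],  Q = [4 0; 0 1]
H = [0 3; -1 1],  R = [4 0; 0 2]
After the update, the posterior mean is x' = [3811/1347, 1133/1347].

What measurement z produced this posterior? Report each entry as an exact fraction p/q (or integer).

z = [3, -3]

x̄ = F·x = [-3, 13]
P̄ = F·P·Fᵀ + Q = [8 -12; -12 41]
S = H·P̄·Hᵀ + R = [373 159; 159 75]
K = P̄·Hᵀ·S⁻¹ = [80/449 -868/1347; 133/449 106/1347]
x' − x̄ = [7852/1347, -16378/1347] = K·y
y = (KᵀK)⁻¹·Kᵀ·(x' − x̄) = [-36, -19]
z = y + H·x̄ = [-36, -19] + [39, 16] = [3, -3]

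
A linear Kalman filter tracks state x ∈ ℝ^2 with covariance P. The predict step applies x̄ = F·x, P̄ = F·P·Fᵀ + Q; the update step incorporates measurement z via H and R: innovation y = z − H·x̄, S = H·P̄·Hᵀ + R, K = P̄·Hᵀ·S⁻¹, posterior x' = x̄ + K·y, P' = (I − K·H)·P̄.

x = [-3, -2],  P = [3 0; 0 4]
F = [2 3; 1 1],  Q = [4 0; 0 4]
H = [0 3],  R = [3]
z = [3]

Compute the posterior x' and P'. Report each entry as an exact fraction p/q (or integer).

x' = [-42/17, 14/17]
P' = [398/17 9/17; 9/17 11/34]

x̄ = F·x = [-12, -5]
P̄ = F·P·Fᵀ + Q = [52 18; 18 11]
y = z − H·x̄ = [18]
S = H·P̄·Hᵀ + R = [102]
K = P̄·Hᵀ·S⁻¹ = [9/17; 11/34]
x' = x̄ + K·y = [-42/17, 14/17]
P' = (I − K·H)·P̄ = [398/17 9/17; 9/17 11/34]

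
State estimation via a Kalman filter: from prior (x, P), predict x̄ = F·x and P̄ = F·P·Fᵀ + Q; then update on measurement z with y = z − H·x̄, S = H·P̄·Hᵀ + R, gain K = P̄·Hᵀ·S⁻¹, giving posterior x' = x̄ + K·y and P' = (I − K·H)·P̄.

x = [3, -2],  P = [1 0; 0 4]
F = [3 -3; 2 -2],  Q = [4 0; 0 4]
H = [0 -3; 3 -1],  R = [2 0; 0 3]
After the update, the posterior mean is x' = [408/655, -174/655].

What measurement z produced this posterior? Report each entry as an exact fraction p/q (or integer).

x̄ = F·x = [15, 10]
P̄ = F·P·Fᵀ + Q = [49 30; 30 24]
S = H·P̄·Hᵀ + R = [218 -198; -198 288]
K = P̄·Hᵀ·S⁻¹ = [-153/1310 427/1310; -213/655 11/1965]
x' − x̄ = [-9417/655, -6724/655] = K·y
y = (KᵀK)⁻¹·Kᵀ·(x' − x̄) = [31, -33]
z = y + H·x̄ = [31, -33] + [-30, 35] = [1, 2]

z = [1, 2]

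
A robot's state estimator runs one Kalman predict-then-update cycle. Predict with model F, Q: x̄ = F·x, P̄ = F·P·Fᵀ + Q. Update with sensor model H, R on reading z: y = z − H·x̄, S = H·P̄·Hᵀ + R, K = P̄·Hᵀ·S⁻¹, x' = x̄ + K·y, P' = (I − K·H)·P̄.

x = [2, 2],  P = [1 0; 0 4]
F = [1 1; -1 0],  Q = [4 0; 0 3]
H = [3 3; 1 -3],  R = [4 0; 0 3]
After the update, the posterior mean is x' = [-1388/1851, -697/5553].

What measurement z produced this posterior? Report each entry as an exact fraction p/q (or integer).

x̄ = F·x = [4, -2]
P̄ = F·P·Fᵀ + Q = [9 -1; -1 4]
S = H·P̄·Hᵀ + R = [103 -3; -3 54]
K = P̄·Hᵀ·S⁻¹ = [148/617 436/1851; 149/1851 -1312/5553]
x' − x̄ = [-8792/1851, 10409/5553] = K·y
y = (KᵀK)⁻¹·Kᵀ·(x' − x̄) = [-9, -11]
z = y + H·x̄ = [-9, -11] + [6, 10] = [-3, -1]

z = [-3, -1]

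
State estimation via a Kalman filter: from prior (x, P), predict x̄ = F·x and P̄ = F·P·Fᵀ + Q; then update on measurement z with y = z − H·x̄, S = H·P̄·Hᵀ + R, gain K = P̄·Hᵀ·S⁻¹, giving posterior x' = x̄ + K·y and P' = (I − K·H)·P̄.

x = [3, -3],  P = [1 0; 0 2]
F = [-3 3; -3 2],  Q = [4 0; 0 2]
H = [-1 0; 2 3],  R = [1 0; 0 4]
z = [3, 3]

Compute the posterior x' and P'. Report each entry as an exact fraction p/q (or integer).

x' = [-1262/669, 383/223]
P' = [1456/2007 -268/669; -268/669 140/223]

x̄ = F·x = [-18, -15]
P̄ = F·P·Fᵀ + Q = [31 21; 21 19]
y = z − H·x̄ = [-15, 84]
S = H·P̄·Hᵀ + R = [32 -125; -125 551]
K = P̄·Hᵀ·S⁻¹ = [-1456/2007 125/2007; 268/669 181/669]
x' = x̄ + K·y = [-1262/669, 383/223]
P' = (I − K·H)·P̄ = [1456/2007 -268/669; -268/669 140/223]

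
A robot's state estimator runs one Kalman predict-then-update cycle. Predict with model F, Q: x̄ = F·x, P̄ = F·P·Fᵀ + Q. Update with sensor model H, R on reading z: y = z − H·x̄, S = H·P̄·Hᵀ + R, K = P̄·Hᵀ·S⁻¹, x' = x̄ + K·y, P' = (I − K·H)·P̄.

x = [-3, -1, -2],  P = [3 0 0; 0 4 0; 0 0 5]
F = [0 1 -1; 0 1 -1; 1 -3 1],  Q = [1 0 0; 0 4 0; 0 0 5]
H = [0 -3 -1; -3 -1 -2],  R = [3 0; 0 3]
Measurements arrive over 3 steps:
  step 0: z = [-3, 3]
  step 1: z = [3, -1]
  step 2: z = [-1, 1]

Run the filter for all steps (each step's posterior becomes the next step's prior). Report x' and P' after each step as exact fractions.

step 0: x̄ = F·x = [1, 1, -2]
step 0: P̄ = F·P·Fᵀ + Q = [10 9 -17; 9 13 -17; -17 -17 49]
step 0: y = z − H·x̄ = [-2, 3]
step 0: S = H·P̄·Hᵀ + R = [67 48; 48 84]
step 0: K = P̄·Hᵀ·S⁻¹ = [-50/277 145/3324; -130/277 109/554; 134/277 -351/554]
step 0: x' = x̄ + K·y = [1653/1108, 1401/554, -2697/554]
step 0: P' = (I − K·H)·P̄ = [27965/3324 2931/554 -8493/554; 2931/554 1068/277 -2814/277; -8493/554 -2814/277 8040/277]
step 1: x̄ = F·x = [2049/277, 2049/277, -12147/1108]
step 1: P̄ = F·P·Fᵀ + Q = [15013/277 14736/277 -16788/277; 14736/277 15844/277 -16788/277; -16788/277 -16788/277 251585/3324]
step 1: y = z − H·x̄ = [15765/1108, 3691/554]
step 1: S = H·P̄·Hᵀ + R = [763973/3324 325241/1662; 325241/1662 166385/831]
step 1: K = P̄·Hᵀ·S⁻¹ = [-2178933/12835102 -1123833/3667172; -417638/916793 -29465/916793; 2852002/6417551 37401/1833586]
step 1: x' = x̄ + K·y = [75467769/25670204, 643016/916793, -57808395/12835102]
step 1: P' = (I − K·H)·P̄ = [215851919/25670204 4643589/916793 -188493939/12835102; 4643589/916793 3269640/916793 -8556006/916793; -188493939/12835102 -8556006/916793 171120120/6417551]
step 2: x̄ = F·x = [66810619/12835102, 66810619/12835102, -94162365/25670204]
step 2: P̄ = F·P·Fᵀ + Q = [320209235/6417551 313791684/6417551 -705197271/12835102; 313791684/6417551 339461888/6417551 -705197271/12835102; -705197271/12835102 -705197271/12835102 1755942999/25670204]
step 2: y = z − H·x̄ = [281031145/25670204, 10936189/755006]
step 2: S = H·P̄·Hᵀ + R = [5591214327/25670204 140528937/755006; 140528937/755006 72806623/377503]
step 2: K = P̄·Hᵀ·S⁻¹ = [-5069686877/31503033236 -19191051093/63006066472; -7087528481/15751516618 -971426885/31503033236; 3374390708/7875758309 262644363/15751516618]
step 2: x' = x̄ + K·y = [-61018132753/63006066472, -5273205433/31503033236, 19909342247/15751516618]
step 2: P' = (I − K·H)·P̄ = [511305551155/63006066472 153717974271/31503033236 -222972431091/15751516618; 153717974271/31503033236 54328998393/15751516618 -70862204868/7875758309; -222972431091/15751516618 -70862204868/7875758309 202463442480/7875758309]

step 0: x' = [1653/1108, 1401/554, -2697/554], P' = [27965/3324 2931/554 -8493/554; 2931/554 1068/277 -2814/277; -8493/554 -2814/277 8040/277]
step 1: x' = [75467769/25670204, 643016/916793, -57808395/12835102], P' = [215851919/25670204 4643589/916793 -188493939/12835102; 4643589/916793 3269640/916793 -8556006/916793; -188493939/12835102 -8556006/916793 171120120/6417551]
step 2: x' = [-61018132753/63006066472, -5273205433/31503033236, 19909342247/15751516618], P' = [511305551155/63006066472 153717974271/31503033236 -222972431091/15751516618; 153717974271/31503033236 54328998393/15751516618 -70862204868/7875758309; -222972431091/15751516618 -70862204868/7875758309 202463442480/7875758309]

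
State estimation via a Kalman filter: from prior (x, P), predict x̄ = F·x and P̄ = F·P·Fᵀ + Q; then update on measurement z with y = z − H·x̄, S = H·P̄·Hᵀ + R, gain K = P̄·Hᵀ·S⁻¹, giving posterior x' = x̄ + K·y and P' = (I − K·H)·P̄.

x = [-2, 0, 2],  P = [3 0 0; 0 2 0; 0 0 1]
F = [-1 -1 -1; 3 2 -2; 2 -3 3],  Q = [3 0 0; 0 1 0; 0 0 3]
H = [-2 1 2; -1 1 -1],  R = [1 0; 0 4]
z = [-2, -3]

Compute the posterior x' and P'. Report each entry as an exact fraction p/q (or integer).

x̄ = F·x = [0, -10, 2]
P̄ = F·P·Fᵀ + Q = [9 -11 -3; -11 40 0; -3 0 42]
y = z − H·x̄ = [4, 9]
S = H·P̄·Hᵀ + R = [313 7; 7 111]
K = P̄·Hᵀ·S⁻¹ = [-1883/17347 -2538/17347; 6525/34694 15529/34694; 933/3154 -1167/3154]
x' = x̄ + K·y = [-30374/17347, -181079/34694, -463/3154]
P' = (I − K·H)·P̄ = [47072/17347 55367/17347 1677/1577; 55367/17347 191231/34694 1671/3154; 1677/1577 1671/3154 2985/3154]

x' = [-30374/17347, -181079/34694, -463/3154]
P' = [47072/17347 55367/17347 1677/1577; 55367/17347 191231/34694 1671/3154; 1677/1577 1671/3154 2985/3154]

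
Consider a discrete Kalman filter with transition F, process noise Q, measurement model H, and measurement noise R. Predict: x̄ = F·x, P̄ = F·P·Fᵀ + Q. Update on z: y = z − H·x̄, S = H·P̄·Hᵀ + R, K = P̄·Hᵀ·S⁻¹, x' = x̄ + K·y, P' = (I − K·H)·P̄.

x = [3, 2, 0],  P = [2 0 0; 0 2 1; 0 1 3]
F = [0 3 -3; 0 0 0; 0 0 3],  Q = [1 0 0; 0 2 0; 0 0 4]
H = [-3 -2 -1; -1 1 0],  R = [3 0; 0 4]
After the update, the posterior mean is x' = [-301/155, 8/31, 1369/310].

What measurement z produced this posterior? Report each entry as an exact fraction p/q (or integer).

z = [1, 3]

x̄ = F·x = [6, 0, 0]
P̄ = F·P·Fᵀ + Q = [28 0 -18; 0 2 0; -18 0 31]
S = H·P̄·Hᵀ + R = [186 62; 62 34]
K = P̄·Hᵀ·S⁻¹ = [-127/620 -9/20; -13/124 1/4; -167/1240 31/40]
x' − x̄ = [-1231/155, 8/31, 1369/310] = K·y
y = (KᵀK)⁻¹·Kᵀ·(x' − x̄) = [19, 9]
z = y + H·x̄ = [19, 9] + [-18, -6] = [1, 3]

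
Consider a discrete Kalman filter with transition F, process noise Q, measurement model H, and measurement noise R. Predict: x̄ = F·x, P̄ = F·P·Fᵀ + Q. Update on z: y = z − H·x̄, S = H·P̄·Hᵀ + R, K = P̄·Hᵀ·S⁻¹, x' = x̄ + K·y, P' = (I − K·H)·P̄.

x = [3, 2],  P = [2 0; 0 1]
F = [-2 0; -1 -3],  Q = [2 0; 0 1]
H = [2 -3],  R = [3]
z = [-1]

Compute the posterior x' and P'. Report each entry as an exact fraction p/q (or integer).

x̄ = F·x = [-6, -9]
P̄ = F·P·Fᵀ + Q = [10 4; 4 12]
y = z − H·x̄ = [-16]
S = H·P̄·Hᵀ + R = [103]
K = P̄·Hᵀ·S⁻¹ = [8/103; -28/103]
x' = x̄ + K·y = [-746/103, -479/103]
P' = (I − K·H)·P̄ = [966/103 636/103; 636/103 452/103]

x' = [-746/103, -479/103]
P' = [966/103 636/103; 636/103 452/103]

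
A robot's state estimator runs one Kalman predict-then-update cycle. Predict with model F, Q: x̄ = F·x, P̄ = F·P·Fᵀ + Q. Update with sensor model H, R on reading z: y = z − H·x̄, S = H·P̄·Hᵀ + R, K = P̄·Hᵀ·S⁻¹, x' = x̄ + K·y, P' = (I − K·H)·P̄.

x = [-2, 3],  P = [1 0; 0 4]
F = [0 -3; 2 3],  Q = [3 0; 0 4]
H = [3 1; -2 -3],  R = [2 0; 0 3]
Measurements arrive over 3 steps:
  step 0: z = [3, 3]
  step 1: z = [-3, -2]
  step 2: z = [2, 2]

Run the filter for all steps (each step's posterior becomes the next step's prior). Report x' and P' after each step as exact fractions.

step 0: x' = [11436/7121, -14995/7121], P' = [3018/7121 -3012/7121; -3012/7121 4988/7121]
step 1: x' = [-512432/439975, 8170163/6599625], P' = [35154/87995 -170512/439975; -170512/439975 4272008/6599625]
step 2: x' = [190518869/215006399, -732061111/645019197], P' = [85631246/215006399 -83027916/215006399; -83027916/215006399 416516756/645019197]

step 0: x̄ = F·x = [-9, 5]
step 0: P̄ = F·P·Fᵀ + Q = [39 -36; -36 44]
step 0: y = z − H·x̄ = [25, 0]
step 0: S = H·P̄·Hᵀ + R = [181 30; 30 123]
step 0: K = P̄·Hᵀ·S⁻¹ = [3021/7121 1000/7121; -2024/7121 -2980/7121]
step 0: x' = x̄ + K·y = [11436/7121, -14995/7121]
step 0: P' = (I − K·H)·P̄ = [3018/7121 -3012/7121; -3012/7121 4988/7121]
step 1: x̄ = F·x = [44985/7121, -22113/7121]
step 1: P̄ = F·P·Fᵀ + Q = [66255/7121 -26820/7121; -26820/7121 49304/7121]
step 1: y = z − H·x̄ = [-134205/7121, 9389/7121]
step 1: S = H·P̄·Hᵀ + R = [498921/7121 -250422/7121; -250422/7121 408279/7121]
step 1: K = P̄·Hᵀ·S⁻¹ = [178399/439975 53332/439975; -1700516/6599625 -2566888/6599625]
step 1: x' = x̄ + K·y = [-512432/439975, 8170163/6599625]
step 1: P' = (I − K·H)·P̄ = [35154/87995 -170512/439975; -170512/439975 4272008/6599625]
step 2: x̄ = F·x = [-8170163/2199875, 3045843/2199875]
step 2: P̄ = F·P·Fᵀ + Q = [19415649/2199875 -7700664/2199875; -7700664/2199875 14900204/2199875]
step 2: y = z − H·x̄ = [25864396/2199875, -2803047/2199875]
step 2: S = H·P̄·Hᵀ + R = [147836811/2199875 -76487202/2199875; -76487202/2199875 125956089/2199875]
step 2: K = P̄·Hᵀ·S⁻¹ = [86932911/215006399 77821256/645019197; -165367244/645019197 -250460924/645019197]
step 2: x' = x̄ + K·y = [190518869/215006399, -732061111/645019197]
step 2: P' = (I − K·H)·P̄ = [85631246/215006399 -83027916/215006399; -83027916/215006399 416516756/645019197]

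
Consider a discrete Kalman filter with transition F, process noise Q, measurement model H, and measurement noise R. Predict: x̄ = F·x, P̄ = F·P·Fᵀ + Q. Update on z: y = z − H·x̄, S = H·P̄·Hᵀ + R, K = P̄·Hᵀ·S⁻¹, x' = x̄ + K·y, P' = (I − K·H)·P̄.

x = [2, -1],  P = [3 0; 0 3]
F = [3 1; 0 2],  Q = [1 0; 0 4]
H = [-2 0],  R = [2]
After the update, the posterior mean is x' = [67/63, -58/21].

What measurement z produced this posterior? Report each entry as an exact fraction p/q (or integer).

z = [-2]

x̄ = F·x = [5, -2]
P̄ = F·P·Fᵀ + Q = [31 6; 6 16]
S = H·P̄·Hᵀ + R = [126]
K = P̄·Hᵀ·S⁻¹ = [-31/63; -2/21]
x' − x̄ = [-248/63, -16/21] = K·y
y = (KᵀK)⁻¹·Kᵀ·(x' − x̄) = [8]
z = y + H·x̄ = [8] + [-10] = [-2]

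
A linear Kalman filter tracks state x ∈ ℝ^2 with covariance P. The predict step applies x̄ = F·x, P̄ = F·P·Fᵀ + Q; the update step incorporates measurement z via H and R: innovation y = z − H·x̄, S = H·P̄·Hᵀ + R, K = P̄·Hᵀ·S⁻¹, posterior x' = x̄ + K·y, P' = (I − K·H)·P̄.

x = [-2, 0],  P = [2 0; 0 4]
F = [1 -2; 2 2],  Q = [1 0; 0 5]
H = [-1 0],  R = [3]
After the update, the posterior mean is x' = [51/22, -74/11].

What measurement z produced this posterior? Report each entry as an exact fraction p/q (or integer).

x̄ = F·x = [-2, -4]
P̄ = F·P·Fᵀ + Q = [19 -12; -12 29]
S = H·P̄·Hᵀ + R = [22]
K = P̄·Hᵀ·S⁻¹ = [-19/22; 6/11]
x' − x̄ = [95/22, -30/11] = K·y
y = (KᵀK)⁻¹·Kᵀ·(x' − x̄) = [-5]
z = y + H·x̄ = [-5] + [2] = [-3]

z = [-3]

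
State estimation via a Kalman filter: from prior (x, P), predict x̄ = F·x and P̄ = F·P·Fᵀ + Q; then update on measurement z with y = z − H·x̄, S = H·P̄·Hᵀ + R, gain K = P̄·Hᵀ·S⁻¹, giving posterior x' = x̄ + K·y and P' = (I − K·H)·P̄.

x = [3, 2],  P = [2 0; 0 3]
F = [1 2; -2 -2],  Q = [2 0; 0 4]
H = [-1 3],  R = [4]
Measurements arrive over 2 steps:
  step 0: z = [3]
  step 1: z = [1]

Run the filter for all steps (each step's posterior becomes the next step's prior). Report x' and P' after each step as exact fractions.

step 0: x' = [-59/83, 50/83], P' = [304/83 80/83; 80/83 56/83]
step 1: x' = [793/2209, 994/2209], P' = [41304/15463 10468/15463; 10468/15463 9188/15463]

step 0: x̄ = F·x = [7, -10]
step 0: P̄ = F·P·Fᵀ + Q = [16 -16; -16 24]
step 0: y = z − H·x̄ = [40]
step 0: S = H·P̄·Hᵀ + R = [332]
step 0: K = P̄·Hᵀ·S⁻¹ = [-16/83; 22/83]
step 0: x' = x̄ + K·y = [-59/83, 50/83]
step 0: P' = (I − K·H)·P̄ = [304/83 80/83; 80/83 56/83]
step 1: x̄ = F·x = [41/83, 18/83]
step 1: P̄ = F·P·Fᵀ + Q = [1014/83 -1312/83; -1312/83 2412/83]
step 1: y = z − H·x̄ = [70/83]
step 1: S = H·P̄·Hᵀ + R = [30926/83]
step 1: K = P̄·Hᵀ·S⁻¹ = [-2475/15463; 4274/15463]
step 1: x' = x̄ + K·y = [793/2209, 994/2209]
step 1: P' = (I − K·H)·P̄ = [41304/15463 10468/15463; 10468/15463 9188/15463]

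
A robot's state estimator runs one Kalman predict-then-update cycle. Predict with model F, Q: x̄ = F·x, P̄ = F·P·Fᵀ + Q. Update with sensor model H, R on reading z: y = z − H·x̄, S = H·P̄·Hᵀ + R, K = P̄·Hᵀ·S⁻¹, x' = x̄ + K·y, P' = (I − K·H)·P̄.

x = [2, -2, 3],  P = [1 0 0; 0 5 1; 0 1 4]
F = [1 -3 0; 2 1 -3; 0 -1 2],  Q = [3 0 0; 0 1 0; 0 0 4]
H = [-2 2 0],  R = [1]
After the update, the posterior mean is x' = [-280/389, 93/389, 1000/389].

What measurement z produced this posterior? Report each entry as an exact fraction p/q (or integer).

x̄ = F·x = [8, -7, 8]
P̄ = F·P·Fᵀ + Q = [49 -4 9; -4 40 -24; 9 -24 21]
S = H·P̄·Hᵀ + R = [389]
K = P̄·Hᵀ·S⁻¹ = [-106/389; 88/389; -66/389]
x' − x̄ = [-3392/389, 2816/389, -2112/389] = K·y
y = (KᵀK)⁻¹·Kᵀ·(x' − x̄) = [32]
z = y + H·x̄ = [32] + [-30] = [2]

z = [2]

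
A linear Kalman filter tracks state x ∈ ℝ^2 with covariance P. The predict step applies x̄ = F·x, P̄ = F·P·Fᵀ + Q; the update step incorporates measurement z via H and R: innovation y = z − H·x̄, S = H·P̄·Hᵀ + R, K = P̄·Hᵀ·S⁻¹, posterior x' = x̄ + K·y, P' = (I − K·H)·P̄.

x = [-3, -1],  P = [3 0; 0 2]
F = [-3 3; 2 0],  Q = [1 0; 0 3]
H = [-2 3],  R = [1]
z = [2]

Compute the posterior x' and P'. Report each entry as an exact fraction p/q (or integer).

x̄ = F·x = [6, -6]
P̄ = F·P·Fᵀ + Q = [46 -18; -18 15]
y = z − H·x̄ = [32]
S = H·P̄·Hᵀ + R = [536]
K = P̄·Hᵀ·S⁻¹ = [-73/268; 81/536]
x' = x̄ + K·y = [-182/67, -78/67]
P' = (I − K·H)·P̄ = [835/134 1089/268; 1089/268 1479/536]

x' = [-182/67, -78/67]
P' = [835/134 1089/268; 1089/268 1479/536]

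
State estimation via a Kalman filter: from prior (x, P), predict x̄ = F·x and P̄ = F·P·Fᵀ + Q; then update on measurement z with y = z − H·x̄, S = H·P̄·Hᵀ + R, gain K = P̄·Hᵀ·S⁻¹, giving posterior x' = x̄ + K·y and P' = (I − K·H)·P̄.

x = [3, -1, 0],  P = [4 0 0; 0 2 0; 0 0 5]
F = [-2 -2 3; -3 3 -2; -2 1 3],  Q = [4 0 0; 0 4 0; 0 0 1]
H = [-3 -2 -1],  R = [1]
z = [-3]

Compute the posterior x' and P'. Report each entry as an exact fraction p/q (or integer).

x' = [160/29, -2307/290, 269/116]
P' = [677/29 -1134/29 243/29; -1134/29 20019/290 -2397/116; 243/29 -2397/116 3803/232]

x̄ = F·x = [-4, -12, -7]
P̄ = F·P·Fᵀ + Q = [73 -18 57; -18 78 0; 57 0 64]
y = z − H·x̄ = [-46]
S = H·P̄·Hᵀ + R = [1160]
K = P̄·Hᵀ·S⁻¹ = [-6/29; -51/580; -47/232]
x' = x̄ + K·y = [160/29, -2307/290, 269/116]
P' = (I − K·H)·P̄ = [677/29 -1134/29 243/29; -1134/29 20019/290 -2397/116; 243/29 -2397/116 3803/232]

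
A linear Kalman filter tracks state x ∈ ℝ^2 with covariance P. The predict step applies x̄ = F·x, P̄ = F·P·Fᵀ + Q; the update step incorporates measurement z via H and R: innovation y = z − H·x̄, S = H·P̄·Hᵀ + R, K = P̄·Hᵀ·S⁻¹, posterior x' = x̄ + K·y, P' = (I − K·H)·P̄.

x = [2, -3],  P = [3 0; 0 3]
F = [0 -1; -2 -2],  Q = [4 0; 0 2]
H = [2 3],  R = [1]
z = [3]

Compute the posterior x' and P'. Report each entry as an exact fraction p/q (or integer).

x' = [717/335, -28/67]
P' = [1321/335 -174/67; -174/67 122/67]

x̄ = F·x = [3, 2]
P̄ = F·P·Fᵀ + Q = [7 6; 6 26]
y = z − H·x̄ = [-9]
S = H·P̄·Hᵀ + R = [335]
K = P̄·Hᵀ·S⁻¹ = [32/335; 18/67]
x' = x̄ + K·y = [717/335, -28/67]
P' = (I − K·H)·P̄ = [1321/335 -174/67; -174/67 122/67]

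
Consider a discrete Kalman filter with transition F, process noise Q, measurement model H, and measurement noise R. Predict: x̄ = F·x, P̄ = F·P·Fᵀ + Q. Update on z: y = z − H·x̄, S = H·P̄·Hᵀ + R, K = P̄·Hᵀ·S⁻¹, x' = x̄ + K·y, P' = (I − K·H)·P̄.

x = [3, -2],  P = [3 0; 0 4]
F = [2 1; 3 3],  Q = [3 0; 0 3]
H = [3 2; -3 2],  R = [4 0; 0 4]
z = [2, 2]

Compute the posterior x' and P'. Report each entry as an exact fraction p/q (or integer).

x̄ = F·x = [4, 3]
P̄ = F·P·Fᵀ + Q = [19 30; 30 66]
y = z − H·x̄ = [-16, 8]
S = H·P̄·Hᵀ + R = [799 93; 93 79]
K = P̄·Hᵀ·S⁻¹ = [2241/13618 -2121/13618; 1704/6809 1614/6809]
x' = x̄ + K·y = [824/6809, 6075/6809]
P' = (I − K·H)·P̄ = [1454/6809 60/6809; 60/6809 3318/6809]

x' = [824/6809, 6075/6809]
P' = [1454/6809 60/6809; 60/6809 3318/6809]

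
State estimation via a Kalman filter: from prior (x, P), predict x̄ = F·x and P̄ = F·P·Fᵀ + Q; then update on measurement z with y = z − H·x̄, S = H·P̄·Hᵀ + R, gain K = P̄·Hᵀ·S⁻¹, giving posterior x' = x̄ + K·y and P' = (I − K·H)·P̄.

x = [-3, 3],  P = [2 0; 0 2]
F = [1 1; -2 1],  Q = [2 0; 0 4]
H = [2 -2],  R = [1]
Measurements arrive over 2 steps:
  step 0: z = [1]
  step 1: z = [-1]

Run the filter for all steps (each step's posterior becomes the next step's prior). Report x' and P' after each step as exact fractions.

step 0: x̄ = F·x = [0, 9]
step 0: P̄ = F·P·Fᵀ + Q = [6 -2; -2 14]
step 0: y = z − H·x̄ = [19]
step 0: S = H·P̄·Hᵀ + R = [97]
step 0: K = P̄·Hᵀ·S⁻¹ = [16/97; -32/97]
step 0: x' = x̄ + K·y = [304/97, 265/97]
step 0: P' = (I − K·H)·P̄ = [326/97 318/97; 318/97 334/97]
step 1: x̄ = F·x = [569/97, -343/97]
step 1: P̄ = F·P·Fᵀ + Q = [1490/97 -636/97; -636/97 754/97]
step 1: y = z − H·x̄ = [-1921/97]
step 1: S = H·P̄·Hᵀ + R = [14161/97]
step 1: K = P̄·Hᵀ·S⁻¹ = [4252/14161; -2780/14161]
step 1: x' = x̄ + K·y = [-67/833, 293/833]
step 1: P' = (I − K·H)·P̄ = [31138/14161 29012/14161; 29012/14161 30402/14161]

step 0: x' = [304/97, 265/97], P' = [326/97 318/97; 318/97 334/97]
step 1: x' = [-67/833, 293/833], P' = [31138/14161 29012/14161; 29012/14161 30402/14161]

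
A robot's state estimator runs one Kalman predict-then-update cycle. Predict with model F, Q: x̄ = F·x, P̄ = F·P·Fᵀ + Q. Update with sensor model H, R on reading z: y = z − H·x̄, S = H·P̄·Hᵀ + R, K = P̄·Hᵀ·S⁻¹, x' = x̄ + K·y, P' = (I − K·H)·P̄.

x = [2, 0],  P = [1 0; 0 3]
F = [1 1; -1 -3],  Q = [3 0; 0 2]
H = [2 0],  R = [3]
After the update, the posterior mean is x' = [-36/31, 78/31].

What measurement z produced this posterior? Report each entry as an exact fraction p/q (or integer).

z = [-3]

x̄ = F·x = [2, -2]
P̄ = F·P·Fᵀ + Q = [7 -10; -10 30]
S = H·P̄·Hᵀ + R = [31]
K = P̄·Hᵀ·S⁻¹ = [14/31; -20/31]
x' − x̄ = [-98/31, 140/31] = K·y
y = (KᵀK)⁻¹·Kᵀ·(x' − x̄) = [-7]
z = y + H·x̄ = [-7] + [4] = [-3]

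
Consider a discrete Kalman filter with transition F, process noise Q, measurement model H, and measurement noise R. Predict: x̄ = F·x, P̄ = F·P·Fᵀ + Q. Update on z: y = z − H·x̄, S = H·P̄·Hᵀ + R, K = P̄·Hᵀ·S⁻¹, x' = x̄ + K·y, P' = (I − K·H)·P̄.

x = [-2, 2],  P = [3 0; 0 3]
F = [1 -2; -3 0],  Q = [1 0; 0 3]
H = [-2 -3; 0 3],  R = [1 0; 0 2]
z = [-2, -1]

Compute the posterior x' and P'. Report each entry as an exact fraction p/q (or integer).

x' = [17675/15088, -1365/7544]
P' = [10805/15088 -2403/7544; -2403/7544 813/3772]

x̄ = F·x = [-6, 6]
P̄ = F·P·Fᵀ + Q = [16 -9; -9 30]
y = z − H·x̄ = [4, -19]
S = H·P̄·Hᵀ + R = [227 -216; -216 272]
K = P̄·Hᵀ·S⁻¹ = [-899/1886 -7209/15088; -9/943 2439/7544]
x' = x̄ + K·y = [17675/15088, -1365/7544]
P' = (I − K·H)·P̄ = [10805/15088 -2403/7544; -2403/7544 813/3772]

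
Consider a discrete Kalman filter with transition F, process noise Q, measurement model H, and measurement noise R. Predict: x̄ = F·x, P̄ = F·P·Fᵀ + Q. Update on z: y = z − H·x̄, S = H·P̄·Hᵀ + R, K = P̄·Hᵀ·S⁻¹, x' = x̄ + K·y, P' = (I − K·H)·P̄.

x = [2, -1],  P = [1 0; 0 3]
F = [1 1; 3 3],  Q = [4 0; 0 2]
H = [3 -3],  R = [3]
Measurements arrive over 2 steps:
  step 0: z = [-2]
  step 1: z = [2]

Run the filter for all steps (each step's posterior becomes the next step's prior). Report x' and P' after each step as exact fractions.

step 0: x̄ = F·x = [1, 3]
step 0: P̄ = F·P·Fᵀ + Q = [8 12; 12 38]
step 0: y = z − H·x̄ = [4]
step 0: S = H·P̄·Hᵀ + R = [201]
step 0: K = P̄·Hᵀ·S⁻¹ = [-4/67; -26/67]
step 0: x' = x̄ + K·y = [51/67, 97/67]
step 0: P' = (I − K·H)·P̄ = [488/67 492/67; 492/67 518/67]
step 1: x̄ = F·x = [148/67, 444/67]
step 1: P̄ = F·P·Fᵀ + Q = [2258/67 5970/67; 5970/67 18044/67]
step 1: y = z − H·x̄ = [1022/67]
step 1: S = H·P̄·Hᵀ + R = [75459/67]
step 1: K = P̄·Hᵀ·S⁻¹ = [-3712/25153; -12074/25153]
step 1: x' = x̄ + K·y = [-1060/25153, -17488/25153]
step 1: P' = (I − K·H)·P̄ = [230726/25153 234438/25153; 234438/25153 246512/25153]

step 0: x' = [51/67, 97/67], P' = [488/67 492/67; 492/67 518/67]
step 1: x' = [-1060/25153, -17488/25153], P' = [230726/25153 234438/25153; 234438/25153 246512/25153]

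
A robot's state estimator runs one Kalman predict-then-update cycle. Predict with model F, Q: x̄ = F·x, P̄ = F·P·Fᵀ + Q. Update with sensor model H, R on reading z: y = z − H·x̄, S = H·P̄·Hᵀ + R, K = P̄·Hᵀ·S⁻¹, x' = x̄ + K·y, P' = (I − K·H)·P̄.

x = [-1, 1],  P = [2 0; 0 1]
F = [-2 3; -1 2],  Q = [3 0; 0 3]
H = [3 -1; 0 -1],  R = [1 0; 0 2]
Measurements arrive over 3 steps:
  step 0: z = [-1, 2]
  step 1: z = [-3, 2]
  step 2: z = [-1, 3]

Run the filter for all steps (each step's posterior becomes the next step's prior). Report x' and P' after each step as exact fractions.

step 0: x' = [-725/989, -1224/989], P' = [280/989 500/989; 500/989 1458/989]
step 1: x' = [-931051/570388, -530613/285194], P' = [160787/570388 144177/285194; 144177/285194 211093/142597]
step 2: x' = [-670386/543457, -1425425/543457], P' = [4903579/17390624 4397395/8695312; 4397395/8695312 6437883/4347656]

step 0: x̄ = F·x = [5, 3]
step 0: P̄ = F·P·Fᵀ + Q = [20 10; 10 9]
step 0: y = z − H·x̄ = [-13, 5]
step 0: S = H·P̄·Hᵀ + R = [130 -21; -21 11]
step 0: K = P̄·Hᵀ·S⁻¹ = [340/989 -250/989; 42/989 -729/989]
step 0: x' = x̄ + K·y = [-725/989, -1224/989]
step 0: P' = (I − K·H)·P̄ = [280/989 500/989; 500/989 1458/989]
step 1: x̄ = F·x = [-2222/989, -1723/989]
step 1: P̄ = F·P·Fᵀ + Q = [11209/989 5808/989; 5808/989 7079/989]
step 1: y = z − H·x̄ = [1976/989, 255/989]
step 1: S = H·P̄·Hᵀ + R = [74101/989 -10345/989; -10345/989 9057/989]
step 1: K = P̄·Hᵀ·S⁻¹ = [194007/570388 -144177/570388; 10345/285194 -211093/285194]
step 1: x' = x̄ + K·y = [-931051/570388, -530613/285194]
step 1: P' = (I − K·H)·P̄ = [160787/570388 144177/285194; 144177/285194 211093/142597]
step 2: x̄ = F·x = [-330394/142597, -1191401/570388]
step 2: P̄ = F·P·Fᵀ + Q = [1623353/142597 842332/142597; 842332/142597 4096023/570388]
step 2: y = z − H·x̄ = [2202939/570388, 519763/570388]
step 2: S = H·P̄·Hᵀ + R = [42891151/570388 -6011961/570388; -6011961/570388 5236799/570388]
step 2: K = P̄·Hᵀ·S⁻¹ = [5915947/17390624 -4397395/17390624; 316419/8695312 -6437883/8695312]
step 2: x' = x̄ + K·y = [-670386/543457, -1425425/543457]
step 2: P' = (I − K·H)·P̄ = [4903579/17390624 4397395/8695312; 4397395/8695312 6437883/4347656]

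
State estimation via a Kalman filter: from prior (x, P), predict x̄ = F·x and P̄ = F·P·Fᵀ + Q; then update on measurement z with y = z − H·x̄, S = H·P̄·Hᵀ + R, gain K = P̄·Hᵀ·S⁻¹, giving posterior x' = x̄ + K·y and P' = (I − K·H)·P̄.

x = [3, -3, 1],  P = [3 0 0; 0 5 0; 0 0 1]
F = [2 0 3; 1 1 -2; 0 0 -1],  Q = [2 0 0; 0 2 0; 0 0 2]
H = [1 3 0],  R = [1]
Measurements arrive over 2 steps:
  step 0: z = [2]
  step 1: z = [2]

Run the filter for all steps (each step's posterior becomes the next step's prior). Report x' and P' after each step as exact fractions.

step 0: x̄ = F·x = [9, -2, -1]
step 0: P̄ = F·P·Fᵀ + Q = [23 0 -3; 0 14 2; -3 2 3]
step 0: y = z − H·x̄ = [-1]
step 0: S = H·P̄·Hᵀ + R = [150]
step 0: K = P̄·Hᵀ·S⁻¹ = [23/150; 7/25; 1/50]
step 0: x' = x̄ + K·y = [1327/150, -57/25, -51/50]
step 0: P' = (I − K·H)·P̄ = [2921/150 -161/25 -173/50; -161/25 56/25 29/25; -173/50 29/25 147/50]
step 1: x̄ = F·x = [439/30, 1291/150, 51/50]
step 1: P̄ = F·P·Fᵀ + Q = [389/6 461/30 -19/10; 461/30 4769/150 409/50; -19/10 409/50 247/50]
step 1: y = z − H·x̄ = [-2884/75]
step 1: S = H·P̄·Hᵀ + R = [33313/75]
step 1: K = P̄·Hᵀ·S⁻¹ = [8320/33313; 8306/33313; 1698/33313]
step 1: x' = x̄ + K·y = [47871/9518, -9337/9518, -8947/9518]
step 1: P' = (I − K·H)·P̄ = [2473655/66626 -819005/66626 -503319/66626; -819005/66626 278539/66626 168905/66626; -503319/66626 168905/66626 252247/66626]

step 0: x' = [1327/150, -57/25, -51/50], P' = [2921/150 -161/25 -173/50; -161/25 56/25 29/25; -173/50 29/25 147/50]
step 1: x' = [47871/9518, -9337/9518, -8947/9518], P' = [2473655/66626 -819005/66626 -503319/66626; -819005/66626 278539/66626 168905/66626; -503319/66626 168905/66626 252247/66626]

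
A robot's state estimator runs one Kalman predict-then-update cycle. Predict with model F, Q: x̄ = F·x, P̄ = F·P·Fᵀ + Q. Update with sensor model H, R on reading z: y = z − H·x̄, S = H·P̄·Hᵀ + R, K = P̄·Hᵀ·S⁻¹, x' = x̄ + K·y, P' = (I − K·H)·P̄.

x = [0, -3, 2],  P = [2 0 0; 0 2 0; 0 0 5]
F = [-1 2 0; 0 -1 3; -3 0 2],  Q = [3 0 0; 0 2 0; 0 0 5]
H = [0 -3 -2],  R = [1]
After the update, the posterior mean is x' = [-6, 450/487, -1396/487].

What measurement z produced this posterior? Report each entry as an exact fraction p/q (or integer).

z = [3]

x̄ = F·x = [-6, 9, 4]
P̄ = F·P·Fᵀ + Q = [13 -4 6; -4 49 30; 6 30 43]
S = H·P̄·Hᵀ + R = [974]
K = P̄·Hᵀ·S⁻¹ = [0; -207/974; -88/487]
x' − x̄ = [0, -3933/487, -3344/487] = K·y
y = (KᵀK)⁻¹·Kᵀ·(x' − x̄) = [38]
z = y + H·x̄ = [38] + [-35] = [3]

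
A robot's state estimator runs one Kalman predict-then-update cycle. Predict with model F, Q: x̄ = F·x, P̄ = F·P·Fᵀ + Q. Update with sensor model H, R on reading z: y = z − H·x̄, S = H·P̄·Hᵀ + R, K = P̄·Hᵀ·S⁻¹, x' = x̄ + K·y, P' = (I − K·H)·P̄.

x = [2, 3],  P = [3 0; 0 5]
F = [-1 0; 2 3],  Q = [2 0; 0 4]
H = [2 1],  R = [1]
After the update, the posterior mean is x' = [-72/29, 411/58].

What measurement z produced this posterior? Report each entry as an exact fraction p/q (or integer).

x̄ = F·x = [-2, 13]
P̄ = F·P·Fᵀ + Q = [5 -6; -6 61]
S = H·P̄·Hᵀ + R = [58]
K = P̄·Hᵀ·S⁻¹ = [2/29; 49/58]
x' − x̄ = [-14/29, -343/58] = K·y
y = (KᵀK)⁻¹·Kᵀ·(x' − x̄) = [-7]
z = y + H·x̄ = [-7] + [9] = [2]

z = [2]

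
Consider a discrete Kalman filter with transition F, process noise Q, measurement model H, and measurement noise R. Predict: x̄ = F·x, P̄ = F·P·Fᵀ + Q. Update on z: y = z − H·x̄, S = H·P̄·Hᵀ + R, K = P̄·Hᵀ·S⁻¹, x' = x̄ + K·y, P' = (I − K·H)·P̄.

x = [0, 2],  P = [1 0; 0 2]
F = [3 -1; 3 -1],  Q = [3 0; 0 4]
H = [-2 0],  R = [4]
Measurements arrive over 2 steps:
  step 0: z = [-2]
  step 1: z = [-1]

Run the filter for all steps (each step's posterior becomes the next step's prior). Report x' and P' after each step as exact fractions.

step 0: x̄ = F·x = [-2, -2]
step 0: P̄ = F·P·Fᵀ + Q = [14 11; 11 15]
step 0: y = z − H·x̄ = [-6]
step 0: S = H·P̄·Hᵀ + R = [60]
step 0: K = P̄·Hᵀ·S⁻¹ = [-7/15; -11/30]
step 0: x' = x̄ + K·y = [4/5, 1/5]
step 0: P' = (I − K·H)·P̄ = [14/15 11/15; 11/15 104/15]
step 1: x̄ = F·x = [11/5, 11/5]
step 1: P̄ = F·P·Fᵀ + Q = [209/15 164/15; 164/15 224/15]
step 1: y = z − H·x̄ = [17/5]
step 1: S = H·P̄·Hᵀ + R = [896/15]
step 1: K = P̄·Hᵀ·S⁻¹ = [-209/448; -41/112]
step 1: x' = x̄ + K·y = [275/448, 107/112]
step 1: P' = (I − K·H)·P̄ = [209/224 41/56; 41/56 97/14]

step 0: x' = [4/5, 1/5], P' = [14/15 11/15; 11/15 104/15]
step 1: x' = [275/448, 107/112], P' = [209/224 41/56; 41/56 97/14]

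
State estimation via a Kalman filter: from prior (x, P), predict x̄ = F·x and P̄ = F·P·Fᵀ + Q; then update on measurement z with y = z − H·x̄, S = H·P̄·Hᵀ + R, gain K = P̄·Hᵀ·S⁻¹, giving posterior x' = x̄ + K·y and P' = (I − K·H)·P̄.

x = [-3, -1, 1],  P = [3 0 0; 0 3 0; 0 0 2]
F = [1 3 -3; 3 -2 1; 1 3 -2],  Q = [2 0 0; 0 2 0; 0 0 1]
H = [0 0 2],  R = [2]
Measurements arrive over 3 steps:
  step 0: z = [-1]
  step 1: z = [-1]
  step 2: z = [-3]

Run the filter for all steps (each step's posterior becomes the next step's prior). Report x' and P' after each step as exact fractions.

step 0: x' = [-81/79, -669/79, -47/79], P' = [422/79 -93/79 42/79; -93/79 3059/79 -13/79; 42/79 -13/79 39/79]
step 1: x' = [3099/55315, -162698/55315, -29612/55315], P' = [220862/55315 -153689/55315 27614/55315; -153689/55315 4048623/55315 -18118/55315; 27614/55315 -18118/55315 27618/55315]
step 2: x' = [-69539186/72073479, 87338168/72073479, -108453017/72073479], P' = [288242413/72073479 -192041329/72073479 36035743/72073479; -192041329/72073479 3941021596/72073479 -25025107/72073479; 36035743/72073479 -25025107/72073479 36009082/72073479]

step 0: x̄ = F·x = [-9, -6, -8]
step 0: P̄ = F·P·Fᵀ + Q = [50 -15 42; -15 43 -13; 42 -13 39]
step 0: y = z − H·x̄ = [15]
step 0: S = H·P̄·Hᵀ + R = [158]
step 0: K = P̄·Hᵀ·S⁻¹ = [42/79; -13/79; 39/79]
step 0: x' = x̄ + K·y = [-81/79, -669/79, -47/79]
step 0: P' = (I − K·H)·P̄ = [422/79 -93/79 42/79; -93/79 3059/79 -13/79; 42/79 -13/79 39/79]
step 1: x̄ = F·x = [-1947/79, 1048/79, -1994/79]
step 1: P̄ = F·P·Fᵀ + Q = [27886/79 -18309/79 27614/79; -18309/79 17651/79 -18118/79; 27614/79 -18118/79 27618/79]
step 1: y = z − H·x̄ = [3909/79]
step 1: S = H·P̄·Hᵀ + R = [110630/79]
step 1: K = P̄·Hᵀ·S⁻¹ = [27614/55315; -18118/55315; 27618/55315]
step 1: x' = x̄ + K·y = [3099/55315, -162698/55315, -29612/55315]
step 1: P' = (I − K·H)·P̄ = [220862/55315 -153689/55315 27614/55315; -153689/55315 4048623/55315 -18118/55315; 27614/55315 -18118/55315 27618/55315]
step 2: x̄ = F·x = [-10707/1495, 305081/55315, -425771/55315]
step 2: P̄ = F·P·Fᵀ + Q = [979891/1495 -680319/1495 973939/1495; -680319/1495 20402922/55315 -25025107/55315; 973939/1495 -25025107/55315 36009082/55315]
step 2: y = z − H·x̄ = [685597/55315]
step 2: S = H·P̄·Hᵀ + R = [144146958/55315]
step 2: K = P̄·Hᵀ·S⁻¹ = [36035743/72073479; -25025107/72073479; 36009082/72073479]
step 2: x' = x̄ + K·y = [-69539186/72073479, 87338168/72073479, -108453017/72073479]
step 2: P' = (I − K·H)·P̄ = [288242413/72073479 -192041329/72073479 36035743/72073479; -192041329/72073479 3941021596/72073479 -25025107/72073479; 36035743/72073479 -25025107/72073479 36009082/72073479]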